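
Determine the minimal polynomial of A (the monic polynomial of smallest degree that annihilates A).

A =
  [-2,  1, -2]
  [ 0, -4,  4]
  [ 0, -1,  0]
x^2 + 4*x + 4

The characteristic polynomial is χ_A(x) = (x + 2)^3, so the eigenvalues are known. The minimal polynomial is
  m_A(x) = Π_λ (x − λ)^{k_λ}
where k_λ is the size of the *largest* Jordan block for λ (equivalently, the smallest k with (A − λI)^k v = 0 for every generalised eigenvector v of λ).

  λ = -2: largest Jordan block has size 2, contributing (x + 2)^2

So m_A(x) = (x + 2)^2 = x^2 + 4*x + 4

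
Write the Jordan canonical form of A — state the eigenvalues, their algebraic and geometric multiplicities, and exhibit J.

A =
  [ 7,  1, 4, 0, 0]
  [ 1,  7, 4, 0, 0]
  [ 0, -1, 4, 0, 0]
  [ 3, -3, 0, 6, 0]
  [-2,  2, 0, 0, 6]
J_3(6) ⊕ J_1(6) ⊕ J_1(6)

The characteristic polynomial is
  det(x·I − A) = x^5 - 30*x^4 + 360*x^3 - 2160*x^2 + 6480*x - 7776 = (x - 6)^5

Eigenvalues and multiplicities (the geometric multiplicity of λ is n − rank(A − λI), which equals the number of Jordan blocks for λ):
  λ = 6: algebraic multiplicity = 5, geometric multiplicity = 3

Determining the block sizes for each eigenvalue:
  λ = 6: with am = 5 and gm = 3, the partition is not yet determined (e.g. several partitions of 5 into 3 parts exist). Let N = A − (6)·I. Computing rank(N^1) = 2, rank(N^2) = 1, rank(N^3) = 0; the number of blocks of size ≥ j is rank(N^{j−1}) − rank(N^j), giving [3, 1, 1]. So we have 1 block(s) of size 3, 2 block(s) of size 1 → block sizes [3, 1, 1]

Assembling the blocks gives a Jordan form
J =
  [6, 1, 0, 0, 0]
  [0, 6, 1, 0, 0]
  [0, 0, 6, 0, 0]
  [0, 0, 0, 6, 0]
  [0, 0, 0, 0, 6]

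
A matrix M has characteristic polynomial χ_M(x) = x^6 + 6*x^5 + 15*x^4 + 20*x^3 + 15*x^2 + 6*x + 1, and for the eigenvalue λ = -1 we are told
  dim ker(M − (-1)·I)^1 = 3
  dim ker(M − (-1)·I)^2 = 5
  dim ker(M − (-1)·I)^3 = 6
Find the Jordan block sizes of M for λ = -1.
Block sizes for λ = -1: [3, 2, 1]

From the dimensions of kernels of powers, the number of Jordan blocks of size at least j is d_j − d_{j−1} where d_j = dim ker(N^j) (with d_0 = 0). Computing the differences gives [3, 2, 1].
The number of blocks of size exactly k is (#blocks of size ≥ k) − (#blocks of size ≥ k + 1), so the partition is: 1 block(s) of size 1, 1 block(s) of size 2, 1 block(s) of size 3.
In nonincreasing order the block sizes are [3, 2, 1].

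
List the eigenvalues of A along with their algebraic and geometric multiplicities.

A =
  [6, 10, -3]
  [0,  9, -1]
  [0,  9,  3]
λ = 6: alg = 3, geom = 1

Step 1 — factor the characteristic polynomial to read off the algebraic multiplicities:
  χ_A(x) = (x - 6)^3

Step 2 — compute geometric multiplicities via the rank-nullity identity g(λ) = n − rank(A − λI):
  rank(A − (6)·I) = 2, so dim ker(A − (6)·I) = n − 2 = 1

Summary:
  λ = 6: algebraic multiplicity = 3, geometric multiplicity = 1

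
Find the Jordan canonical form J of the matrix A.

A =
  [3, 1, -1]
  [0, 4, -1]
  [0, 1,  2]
J_2(3) ⊕ J_1(3)

The characteristic polynomial is
  det(x·I − A) = x^3 - 9*x^2 + 27*x - 27 = (x - 3)^3

Eigenvalues and multiplicities (the geometric multiplicity of λ is n − rank(A − λI), which equals the number of Jordan blocks for λ):
  λ = 3: algebraic multiplicity = 3, geometric multiplicity = 2

Determining the block sizes for each eigenvalue:
  λ = 3: 2 blocks summing to 3 forces exactly one block of size 2 and the rest size 1 → block sizes [2, 1]

Assembling the blocks gives a Jordan form
J =
  [3, 1, 0]
  [0, 3, 0]
  [0, 0, 3]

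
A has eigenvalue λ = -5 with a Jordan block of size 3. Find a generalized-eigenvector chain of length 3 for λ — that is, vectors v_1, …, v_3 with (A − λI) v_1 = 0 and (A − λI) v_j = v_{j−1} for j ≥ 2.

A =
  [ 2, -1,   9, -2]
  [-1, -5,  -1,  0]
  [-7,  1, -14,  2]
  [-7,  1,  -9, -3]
A Jordan chain for λ = -5 of length 3:
v_1 = (1, 0, -1, -1)ᵀ
v_2 = (7, -1, -7, -7)ᵀ
v_3 = (1, 0, 0, 0)ᵀ

Let N = A − (-5)·I. We want v_3 with N^3 v_3 = 0 but N^2 v_3 ≠ 0; then v_{j-1} := N · v_j for j = 3, …, 2.

Pick v_3 = (1, 0, 0, 0)ᵀ.
Then v_2 = N · v_3 = (7, -1, -7, -7)ᵀ.
Then v_1 = N · v_2 = (1, 0, -1, -1)ᵀ.

Sanity check: (A − (-5)·I) v_1 = (0, 0, 0, 0)ᵀ = 0. ✓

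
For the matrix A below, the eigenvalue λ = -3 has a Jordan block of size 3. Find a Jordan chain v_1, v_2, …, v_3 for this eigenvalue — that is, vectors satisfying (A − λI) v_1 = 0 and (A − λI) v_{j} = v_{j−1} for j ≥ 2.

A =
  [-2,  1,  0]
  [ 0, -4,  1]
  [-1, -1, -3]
A Jordan chain for λ = -3 of length 3:
v_1 = (1, -1, -1)ᵀ
v_2 = (1, 0, -1)ᵀ
v_3 = (1, 0, 0)ᵀ

Let N = A − (-3)·I. We want v_3 with N^3 v_3 = 0 but N^2 v_3 ≠ 0; then v_{j-1} := N · v_j for j = 3, …, 2.

Pick v_3 = (1, 0, 0)ᵀ.
Then v_2 = N · v_3 = (1, 0, -1)ᵀ.
Then v_1 = N · v_2 = (1, -1, -1)ᵀ.

Sanity check: (A − (-3)·I) v_1 = (0, 0, 0)ᵀ = 0. ✓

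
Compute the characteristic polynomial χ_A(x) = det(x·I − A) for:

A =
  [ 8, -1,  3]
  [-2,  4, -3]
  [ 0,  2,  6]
x^3 - 18*x^2 + 108*x - 216

Expanding det(x·I − A) (e.g. by cofactor expansion or by noting that A is similar to its Jordan form J, which has the same characteristic polynomial as A) gives
  χ_A(x) = x^3 - 18*x^2 + 108*x - 216
which factors as (x - 6)^3. The eigenvalues (with algebraic multiplicities) are λ = 6 with multiplicity 3.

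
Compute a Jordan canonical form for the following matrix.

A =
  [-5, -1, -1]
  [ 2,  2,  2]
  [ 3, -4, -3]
J_3(-2)

The characteristic polynomial is
  det(x·I − A) = x^3 + 6*x^2 + 12*x + 8 = (x + 2)^3

Eigenvalues and multiplicities (the geometric multiplicity of λ is n − rank(A − λI), which equals the number of Jordan blocks for λ):
  λ = -2: algebraic multiplicity = 3, geometric multiplicity = 1

Determining the block sizes for each eigenvalue:
  λ = -2: one block (gm = 1), so the single block has size am = 3 → block sizes [3]

Assembling the blocks gives a Jordan form
J =
  [-2,  1,  0]
  [ 0, -2,  1]
  [ 0,  0, -2]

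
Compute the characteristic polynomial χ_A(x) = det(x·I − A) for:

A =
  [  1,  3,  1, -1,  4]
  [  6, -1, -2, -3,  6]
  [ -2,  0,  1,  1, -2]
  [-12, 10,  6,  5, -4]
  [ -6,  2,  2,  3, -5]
x^5 - x^4 - 2*x^3 + 2*x^2 + x - 1

Expanding det(x·I − A) (e.g. by cofactor expansion or by noting that A is similar to its Jordan form J, which has the same characteristic polynomial as A) gives
  χ_A(x) = x^5 - x^4 - 2*x^3 + 2*x^2 + x - 1
which factors as (x - 1)^3*(x + 1)^2. The eigenvalues (with algebraic multiplicities) are λ = -1 with multiplicity 2, λ = 1 with multiplicity 3.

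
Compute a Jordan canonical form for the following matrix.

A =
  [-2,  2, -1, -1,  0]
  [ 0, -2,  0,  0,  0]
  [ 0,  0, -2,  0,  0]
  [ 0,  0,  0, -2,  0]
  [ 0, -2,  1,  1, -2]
J_2(-2) ⊕ J_1(-2) ⊕ J_1(-2) ⊕ J_1(-2)

The characteristic polynomial is
  det(x·I − A) = x^5 + 10*x^4 + 40*x^3 + 80*x^2 + 80*x + 32 = (x + 2)^5

Eigenvalues and multiplicities (the geometric multiplicity of λ is n − rank(A − λI), which equals the number of Jordan blocks for λ):
  λ = -2: algebraic multiplicity = 5, geometric multiplicity = 4

Determining the block sizes for each eigenvalue:
  λ = -2: 4 blocks summing to 5 forces exactly one block of size 2 and the rest size 1 → block sizes [2, 1, 1, 1]

Assembling the blocks gives a Jordan form
J =
  [-2,  1,  0,  0,  0]
  [ 0, -2,  0,  0,  0]
  [ 0,  0, -2,  0,  0]
  [ 0,  0,  0, -2,  0]
  [ 0,  0,  0,  0, -2]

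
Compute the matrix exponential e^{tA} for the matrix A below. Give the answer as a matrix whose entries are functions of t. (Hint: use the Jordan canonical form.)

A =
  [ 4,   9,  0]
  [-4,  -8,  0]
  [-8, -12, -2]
e^{tA} =
  [6*t*exp(-2*t) + exp(-2*t), 9*t*exp(-2*t), 0]
  [-4*t*exp(-2*t), -6*t*exp(-2*t) + exp(-2*t), 0]
  [-8*t*exp(-2*t), -12*t*exp(-2*t), exp(-2*t)]

Strategy: write A = P · J · P⁻¹ where J is a Jordan canonical form, so e^{tA} = P · e^{tJ} · P⁻¹, and e^{tJ} can be computed block-by-block.

A has Jordan form
J =
  [-2,  1,  0]
  [ 0, -2,  0]
  [ 0,  0, -2]
(up to reordering of blocks).

Per-block formulas:
  For a 1×1 block at λ = -2: exp(t · [-2]) = [e^(-2t)].
  For a 2×2 Jordan block J_2(-2): exp(t · J_2(-2)) = e^(-2t)·(I + t·N), where N is the 2×2 nilpotent shift.

After assembling e^{tJ} and conjugating by P, we get:

e^{tA} =
  [6*t*exp(-2*t) + exp(-2*t), 9*t*exp(-2*t), 0]
  [-4*t*exp(-2*t), -6*t*exp(-2*t) + exp(-2*t), 0]
  [-8*t*exp(-2*t), -12*t*exp(-2*t), exp(-2*t)]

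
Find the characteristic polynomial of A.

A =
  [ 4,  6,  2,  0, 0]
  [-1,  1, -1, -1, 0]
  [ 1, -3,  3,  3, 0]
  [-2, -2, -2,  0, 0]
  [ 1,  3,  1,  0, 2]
x^5 - 10*x^4 + 40*x^3 - 80*x^2 + 80*x - 32

Expanding det(x·I − A) (e.g. by cofactor expansion or by noting that A is similar to its Jordan form J, which has the same characteristic polynomial as A) gives
  χ_A(x) = x^5 - 10*x^4 + 40*x^3 - 80*x^2 + 80*x - 32
which factors as (x - 2)^5. The eigenvalues (with algebraic multiplicities) are λ = 2 with multiplicity 5.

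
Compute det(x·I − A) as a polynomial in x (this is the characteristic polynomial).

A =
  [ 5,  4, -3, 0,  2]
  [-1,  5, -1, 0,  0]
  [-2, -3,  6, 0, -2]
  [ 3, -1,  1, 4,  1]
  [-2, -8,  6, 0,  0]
x^5 - 20*x^4 + 160*x^3 - 640*x^2 + 1280*x - 1024

Expanding det(x·I − A) (e.g. by cofactor expansion or by noting that A is similar to its Jordan form J, which has the same characteristic polynomial as A) gives
  χ_A(x) = x^5 - 20*x^4 + 160*x^3 - 640*x^2 + 1280*x - 1024
which factors as (x - 4)^5. The eigenvalues (with algebraic multiplicities) are λ = 4 with multiplicity 5.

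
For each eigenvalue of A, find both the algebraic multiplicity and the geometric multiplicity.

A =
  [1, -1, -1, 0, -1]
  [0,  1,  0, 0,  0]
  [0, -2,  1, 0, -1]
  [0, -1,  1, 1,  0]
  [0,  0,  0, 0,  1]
λ = 1: alg = 5, geom = 3

Step 1 — factor the characteristic polynomial to read off the algebraic multiplicities:
  χ_A(x) = (x - 1)^5

Step 2 — compute geometric multiplicities via the rank-nullity identity g(λ) = n − rank(A − λI):
  rank(A − (1)·I) = 2, so dim ker(A − (1)·I) = n − 2 = 3

Summary:
  λ = 1: algebraic multiplicity = 5, geometric multiplicity = 3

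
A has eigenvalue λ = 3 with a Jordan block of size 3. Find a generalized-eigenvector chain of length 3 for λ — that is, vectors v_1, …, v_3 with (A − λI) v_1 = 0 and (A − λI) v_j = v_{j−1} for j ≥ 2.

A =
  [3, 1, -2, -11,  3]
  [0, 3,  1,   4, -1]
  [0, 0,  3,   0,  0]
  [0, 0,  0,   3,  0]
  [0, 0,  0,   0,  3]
A Jordan chain for λ = 3 of length 3:
v_1 = (1, 0, 0, 0, 0)ᵀ
v_2 = (-2, 1, 0, 0, 0)ᵀ
v_3 = (0, 0, 1, 0, 0)ᵀ

Let N = A − (3)·I. We want v_3 with N^3 v_3 = 0 but N^2 v_3 ≠ 0; then v_{j-1} := N · v_j for j = 3, …, 2.

Pick v_3 = (0, 0, 1, 0, 0)ᵀ.
Then v_2 = N · v_3 = (-2, 1, 0, 0, 0)ᵀ.
Then v_1 = N · v_2 = (1, 0, 0, 0, 0)ᵀ.

Sanity check: (A − (3)·I) v_1 = (0, 0, 0, 0, 0)ᵀ = 0. ✓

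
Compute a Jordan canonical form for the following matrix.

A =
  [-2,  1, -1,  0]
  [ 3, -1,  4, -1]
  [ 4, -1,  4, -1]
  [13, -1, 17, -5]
J_2(-1) ⊕ J_2(-1)

The characteristic polynomial is
  det(x·I − A) = x^4 + 4*x^3 + 6*x^2 + 4*x + 1 = (x + 1)^4

Eigenvalues and multiplicities (the geometric multiplicity of λ is n − rank(A − λI), which equals the number of Jordan blocks for λ):
  λ = -1: algebraic multiplicity = 4, geometric multiplicity = 2

Determining the block sizes for each eigenvalue:
  λ = -1: with am = 4 and gm = 2, the partition is not yet determined (e.g. several partitions of 4 into 2 parts exist). Let N = A − (-1)·I. Computing rank(N^1) = 2, rank(N^2) = 0; the number of blocks of size ≥ j is rank(N^{j−1}) − rank(N^j), giving [2, 2]. So we have 2 block(s) of size 2 → block sizes [2, 2]

Assembling the blocks gives a Jordan form
J =
  [-1,  1,  0,  0]
  [ 0, -1,  0,  0]
  [ 0,  0, -1,  1]
  [ 0,  0,  0, -1]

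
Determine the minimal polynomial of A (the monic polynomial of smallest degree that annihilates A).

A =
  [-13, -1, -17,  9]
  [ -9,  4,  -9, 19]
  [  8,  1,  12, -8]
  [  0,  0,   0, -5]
x^4 + 2*x^3 - 39*x^2 - 40*x + 400

The characteristic polynomial is χ_A(x) = (x - 4)^2*(x + 5)^2, so the eigenvalues are known. The minimal polynomial is
  m_A(x) = Π_λ (x − λ)^{k_λ}
where k_λ is the size of the *largest* Jordan block for λ (equivalently, the smallest k with (A − λI)^k v = 0 for every generalised eigenvector v of λ).

  λ = -5: largest Jordan block has size 2, contributing (x + 5)^2
  λ = 4: largest Jordan block has size 2, contributing (x − 4)^2

So m_A(x) = (x - 4)^2*(x + 5)^2 = x^4 + 2*x^3 - 39*x^2 - 40*x + 400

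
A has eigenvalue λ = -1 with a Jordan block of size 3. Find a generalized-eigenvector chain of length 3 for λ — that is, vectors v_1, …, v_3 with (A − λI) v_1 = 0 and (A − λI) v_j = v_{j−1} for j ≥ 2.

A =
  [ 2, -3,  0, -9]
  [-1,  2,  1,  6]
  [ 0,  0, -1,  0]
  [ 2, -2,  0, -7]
A Jordan chain for λ = -1 of length 3:
v_1 = (-6, 6, 0, -4)ᵀ
v_2 = (3, -1, 0, 2)ᵀ
v_3 = (1, 0, 0, 0)ᵀ

Let N = A − (-1)·I. We want v_3 with N^3 v_3 = 0 but N^2 v_3 ≠ 0; then v_{j-1} := N · v_j for j = 3, …, 2.

Pick v_3 = (1, 0, 0, 0)ᵀ.
Then v_2 = N · v_3 = (3, -1, 0, 2)ᵀ.
Then v_1 = N · v_2 = (-6, 6, 0, -4)ᵀ.

Sanity check: (A − (-1)·I) v_1 = (0, 0, 0, 0)ᵀ = 0. ✓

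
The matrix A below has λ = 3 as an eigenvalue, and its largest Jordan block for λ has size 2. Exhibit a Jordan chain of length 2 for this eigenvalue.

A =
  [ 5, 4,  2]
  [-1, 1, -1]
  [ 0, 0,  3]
A Jordan chain for λ = 3 of length 2:
v_1 = (2, -1, 0)ᵀ
v_2 = (1, 0, 0)ᵀ

Let N = A − (3)·I. We want v_2 with N^2 v_2 = 0 but N^1 v_2 ≠ 0; then v_{j-1} := N · v_j for j = 2, …, 2.

Pick v_2 = (1, 0, 0)ᵀ.
Then v_1 = N · v_2 = (2, -1, 0)ᵀ.

Sanity check: (A − (3)·I) v_1 = (0, 0, 0)ᵀ = 0. ✓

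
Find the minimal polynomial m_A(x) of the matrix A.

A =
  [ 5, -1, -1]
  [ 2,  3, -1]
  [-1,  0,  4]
x^3 - 12*x^2 + 48*x - 64

The characteristic polynomial is χ_A(x) = (x - 4)^3, so the eigenvalues are known. The minimal polynomial is
  m_A(x) = Π_λ (x − λ)^{k_λ}
where k_λ is the size of the *largest* Jordan block for λ (equivalently, the smallest k with (A − λI)^k v = 0 for every generalised eigenvector v of λ).

  λ = 4: largest Jordan block has size 3, contributing (x − 4)^3

So m_A(x) = (x - 4)^3 = x^3 - 12*x^2 + 48*x - 64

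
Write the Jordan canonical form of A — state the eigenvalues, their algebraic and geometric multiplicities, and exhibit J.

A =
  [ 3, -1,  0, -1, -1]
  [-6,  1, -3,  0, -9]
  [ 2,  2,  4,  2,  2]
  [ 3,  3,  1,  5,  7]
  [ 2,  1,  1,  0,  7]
J_3(4) ⊕ J_2(4)

The characteristic polynomial is
  det(x·I − A) = x^5 - 20*x^4 + 160*x^3 - 640*x^2 + 1280*x - 1024 = (x - 4)^5

Eigenvalues and multiplicities (the geometric multiplicity of λ is n − rank(A − λI), which equals the number of Jordan blocks for λ):
  λ = 4: algebraic multiplicity = 5, geometric multiplicity = 2

Determining the block sizes for each eigenvalue:
  λ = 4: with am = 5 and gm = 2, the partition is not yet determined (e.g. several partitions of 5 into 2 parts exist). Let N = A − (4)·I. Computing rank(N^1) = 3, rank(N^2) = 1, rank(N^3) = 0; the number of blocks of size ≥ j is rank(N^{j−1}) − rank(N^j), giving [2, 2, 1]. So we have 1 block(s) of size 3, 1 block(s) of size 2 → block sizes [3, 2]

Assembling the blocks gives a Jordan form
J =
  [4, 1, 0, 0, 0]
  [0, 4, 1, 0, 0]
  [0, 0, 4, 0, 0]
  [0, 0, 0, 4, 1]
  [0, 0, 0, 0, 4]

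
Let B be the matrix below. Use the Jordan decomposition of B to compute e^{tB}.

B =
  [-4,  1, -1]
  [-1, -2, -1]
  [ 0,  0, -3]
e^{tB} =
  [-t*exp(-3*t) + exp(-3*t), t*exp(-3*t), -t*exp(-3*t)]
  [-t*exp(-3*t), t*exp(-3*t) + exp(-3*t), -t*exp(-3*t)]
  [0, 0, exp(-3*t)]

Strategy: write B = P · J · P⁻¹ where J is a Jordan canonical form, so e^{tB} = P · e^{tJ} · P⁻¹, and e^{tJ} can be computed block-by-block.

B has Jordan form
J =
  [-3,  1,  0]
  [ 0, -3,  0]
  [ 0,  0, -3]
(up to reordering of blocks).

Per-block formulas:
  For a 1×1 block at λ = -3: exp(t · [-3]) = [e^(-3t)].
  For a 2×2 Jordan block J_2(-3): exp(t · J_2(-3)) = e^(-3t)·(I + t·N), where N is the 2×2 nilpotent shift.

After assembling e^{tJ} and conjugating by P, we get:

e^{tB} =
  [-t*exp(-3*t) + exp(-3*t), t*exp(-3*t), -t*exp(-3*t)]
  [-t*exp(-3*t), t*exp(-3*t) + exp(-3*t), -t*exp(-3*t)]
  [0, 0, exp(-3*t)]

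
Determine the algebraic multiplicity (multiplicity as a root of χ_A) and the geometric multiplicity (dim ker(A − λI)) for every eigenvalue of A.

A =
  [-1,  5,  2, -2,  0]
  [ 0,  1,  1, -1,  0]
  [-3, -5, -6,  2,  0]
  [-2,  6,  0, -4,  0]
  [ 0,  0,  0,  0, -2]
λ = -4: alg = 1, geom = 1; λ = -2: alg = 4, geom = 2

Step 1 — factor the characteristic polynomial to read off the algebraic multiplicities:
  χ_A(x) = (x + 2)^4*(x + 4)

Step 2 — compute geometric multiplicities via the rank-nullity identity g(λ) = n − rank(A − λI):
  rank(A − (-4)·I) = 4, so dim ker(A − (-4)·I) = n − 4 = 1
  rank(A − (-2)·I) = 3, so dim ker(A − (-2)·I) = n − 3 = 2

Summary:
  λ = -4: algebraic multiplicity = 1, geometric multiplicity = 1
  λ = -2: algebraic multiplicity = 4, geometric multiplicity = 2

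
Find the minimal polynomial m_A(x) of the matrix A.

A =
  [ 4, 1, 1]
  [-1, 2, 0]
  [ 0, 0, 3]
x^3 - 9*x^2 + 27*x - 27

The characteristic polynomial is χ_A(x) = (x - 3)^3, so the eigenvalues are known. The minimal polynomial is
  m_A(x) = Π_λ (x − λ)^{k_λ}
where k_λ is the size of the *largest* Jordan block for λ (equivalently, the smallest k with (A − λI)^k v = 0 for every generalised eigenvector v of λ).

  λ = 3: largest Jordan block has size 3, contributing (x − 3)^3

So m_A(x) = (x - 3)^3 = x^3 - 9*x^2 + 27*x - 27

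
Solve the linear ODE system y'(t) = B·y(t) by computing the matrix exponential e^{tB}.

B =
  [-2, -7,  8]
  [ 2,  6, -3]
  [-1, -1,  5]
e^{tB} =
  [3*t^2*exp(3*t)/2 - 5*t*exp(3*t) + exp(3*t), 3*t^2*exp(3*t) - 7*t*exp(3*t), -3*t^2*exp(3*t)/2 + 8*t*exp(3*t)]
  [-t^2*exp(3*t)/2 + 2*t*exp(3*t), -t^2*exp(3*t) + 3*t*exp(3*t) + exp(3*t), t^2*exp(3*t)/2 - 3*t*exp(3*t)]
  [t^2*exp(3*t)/2 - t*exp(3*t), t^2*exp(3*t) - t*exp(3*t), -t^2*exp(3*t)/2 + 2*t*exp(3*t) + exp(3*t)]

Strategy: write B = P · J · P⁻¹ where J is a Jordan canonical form, so e^{tB} = P · e^{tJ} · P⁻¹, and e^{tJ} can be computed block-by-block.

B has Jordan form
J =
  [3, 1, 0]
  [0, 3, 1]
  [0, 0, 3]
(up to reordering of blocks).

Per-block formulas:
  For a 3×3 Jordan block J_3(3): exp(t · J_3(3)) = e^(3t)·(I + t·N + (t^2/2)·N^2), where N is the 3×3 nilpotent shift.

After assembling e^{tJ} and conjugating by P, we get:

e^{tB} =
  [3*t^2*exp(3*t)/2 - 5*t*exp(3*t) + exp(3*t), 3*t^2*exp(3*t) - 7*t*exp(3*t), -3*t^2*exp(3*t)/2 + 8*t*exp(3*t)]
  [-t^2*exp(3*t)/2 + 2*t*exp(3*t), -t^2*exp(3*t) + 3*t*exp(3*t) + exp(3*t), t^2*exp(3*t)/2 - 3*t*exp(3*t)]
  [t^2*exp(3*t)/2 - t*exp(3*t), t^2*exp(3*t) - t*exp(3*t), -t^2*exp(3*t)/2 + 2*t*exp(3*t) + exp(3*t)]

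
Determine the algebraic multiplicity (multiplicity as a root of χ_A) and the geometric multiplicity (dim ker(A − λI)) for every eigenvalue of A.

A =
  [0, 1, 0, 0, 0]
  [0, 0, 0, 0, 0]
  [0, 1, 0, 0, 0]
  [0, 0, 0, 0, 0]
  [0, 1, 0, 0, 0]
λ = 0: alg = 5, geom = 4

Step 1 — factor the characteristic polynomial to read off the algebraic multiplicities:
  χ_A(x) = x^5

Step 2 — compute geometric multiplicities via the rank-nullity identity g(λ) = n − rank(A − λI):
  rank(A − (0)·I) = 1, so dim ker(A − (0)·I) = n − 1 = 4

Summary:
  λ = 0: algebraic multiplicity = 5, geometric multiplicity = 4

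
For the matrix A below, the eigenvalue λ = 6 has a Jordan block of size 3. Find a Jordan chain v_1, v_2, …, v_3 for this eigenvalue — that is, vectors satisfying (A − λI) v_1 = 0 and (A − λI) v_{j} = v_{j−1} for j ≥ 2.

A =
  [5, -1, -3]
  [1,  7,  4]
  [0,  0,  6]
A Jordan chain for λ = 6 of length 3:
v_1 = (-1, 1, 0)ᵀ
v_2 = (-3, 4, 0)ᵀ
v_3 = (0, 0, 1)ᵀ

Let N = A − (6)·I. We want v_3 with N^3 v_3 = 0 but N^2 v_3 ≠ 0; then v_{j-1} := N · v_j for j = 3, …, 2.

Pick v_3 = (0, 0, 1)ᵀ.
Then v_2 = N · v_3 = (-3, 4, 0)ᵀ.
Then v_1 = N · v_2 = (-1, 1, 0)ᵀ.

Sanity check: (A − (6)·I) v_1 = (0, 0, 0)ᵀ = 0. ✓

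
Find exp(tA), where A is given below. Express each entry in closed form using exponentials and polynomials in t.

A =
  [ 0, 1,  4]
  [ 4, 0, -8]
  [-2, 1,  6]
e^{tA} =
  [-2*t*exp(2*t) + exp(2*t), t*exp(2*t), 4*t*exp(2*t)]
  [4*t*exp(2*t), -2*t*exp(2*t) + exp(2*t), -8*t*exp(2*t)]
  [-2*t*exp(2*t), t*exp(2*t), 4*t*exp(2*t) + exp(2*t)]

Strategy: write A = P · J · P⁻¹ where J is a Jordan canonical form, so e^{tA} = P · e^{tJ} · P⁻¹, and e^{tJ} can be computed block-by-block.

A has Jordan form
J =
  [2, 1, 0]
  [0, 2, 0]
  [0, 0, 2]
(up to reordering of blocks).

Per-block formulas:
  For a 1×1 block at λ = 2: exp(t · [2]) = [e^(2t)].
  For a 2×2 Jordan block J_2(2): exp(t · J_2(2)) = e^(2t)·(I + t·N), where N is the 2×2 nilpotent shift.

After assembling e^{tJ} and conjugating by P, we get:

e^{tA} =
  [-2*t*exp(2*t) + exp(2*t), t*exp(2*t), 4*t*exp(2*t)]
  [4*t*exp(2*t), -2*t*exp(2*t) + exp(2*t), -8*t*exp(2*t)]
  [-2*t*exp(2*t), t*exp(2*t), 4*t*exp(2*t) + exp(2*t)]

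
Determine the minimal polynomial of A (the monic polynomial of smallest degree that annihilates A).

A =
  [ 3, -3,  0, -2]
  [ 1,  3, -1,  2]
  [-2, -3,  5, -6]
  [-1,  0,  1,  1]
x^3 - 9*x^2 + 27*x - 27

The characteristic polynomial is χ_A(x) = (x - 3)^4, so the eigenvalues are known. The minimal polynomial is
  m_A(x) = Π_λ (x − λ)^{k_λ}
where k_λ is the size of the *largest* Jordan block for λ (equivalently, the smallest k with (A − λI)^k v = 0 for every generalised eigenvector v of λ).

  λ = 3: largest Jordan block has size 3, contributing (x − 3)^3

So m_A(x) = (x - 3)^3 = x^3 - 9*x^2 + 27*x - 27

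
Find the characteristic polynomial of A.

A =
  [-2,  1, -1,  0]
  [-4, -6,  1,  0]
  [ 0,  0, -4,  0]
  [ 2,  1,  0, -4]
x^4 + 16*x^3 + 96*x^2 + 256*x + 256

Expanding det(x·I − A) (e.g. by cofactor expansion or by noting that A is similar to its Jordan form J, which has the same characteristic polynomial as A) gives
  χ_A(x) = x^4 + 16*x^3 + 96*x^2 + 256*x + 256
which factors as (x + 4)^4. The eigenvalues (with algebraic multiplicities) are λ = -4 with multiplicity 4.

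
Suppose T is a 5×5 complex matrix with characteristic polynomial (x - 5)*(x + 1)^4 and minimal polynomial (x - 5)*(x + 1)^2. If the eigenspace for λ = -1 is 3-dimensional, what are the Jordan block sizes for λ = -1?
Block sizes for λ = -1: [2, 1, 1]

Step 1 — from the characteristic polynomial, algebraic multiplicity of λ = -1 is 4. From dim ker(T − (-1)·I) = 3, there are exactly 3 Jordan blocks for λ = -1.
Step 2 — from the minimal polynomial, the factor (x + 1)^2 tells us the largest block for λ = -1 has size 2.
Step 3 — with total size 4, 3 blocks, and largest block 2, the block sizes (in nonincreasing order) are [2, 1, 1].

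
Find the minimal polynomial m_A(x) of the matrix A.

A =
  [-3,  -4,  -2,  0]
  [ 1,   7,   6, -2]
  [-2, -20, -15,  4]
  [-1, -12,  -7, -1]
x^2 + 6*x + 9

The characteristic polynomial is χ_A(x) = (x + 3)^4, so the eigenvalues are known. The minimal polynomial is
  m_A(x) = Π_λ (x − λ)^{k_λ}
where k_λ is the size of the *largest* Jordan block for λ (equivalently, the smallest k with (A − λI)^k v = 0 for every generalised eigenvector v of λ).

  λ = -3: largest Jordan block has size 2, contributing (x + 3)^2

So m_A(x) = (x + 3)^2 = x^2 + 6*x + 9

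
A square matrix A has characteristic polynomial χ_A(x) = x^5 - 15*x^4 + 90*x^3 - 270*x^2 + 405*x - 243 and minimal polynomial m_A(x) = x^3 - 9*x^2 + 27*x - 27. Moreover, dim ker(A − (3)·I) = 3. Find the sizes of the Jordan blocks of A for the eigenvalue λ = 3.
Block sizes for λ = 3: [3, 1, 1]

Step 1 — from the characteristic polynomial, algebraic multiplicity of λ = 3 is 5. From dim ker(A − (3)·I) = 3, there are exactly 3 Jordan blocks for λ = 3.
Step 2 — from the minimal polynomial, the factor (x − 3)^3 tells us the largest block for λ = 3 has size 3.
Step 3 — with total size 5, 3 blocks, and largest block 3, the block sizes (in nonincreasing order) are [3, 1, 1].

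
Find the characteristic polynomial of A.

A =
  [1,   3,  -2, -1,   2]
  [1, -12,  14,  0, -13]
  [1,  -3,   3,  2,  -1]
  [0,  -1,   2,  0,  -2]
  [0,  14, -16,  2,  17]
x^5 - 9*x^4 + 26*x^3 - 34*x^2 + 21*x - 5

Expanding det(x·I − A) (e.g. by cofactor expansion or by noting that A is similar to its Jordan form J, which has the same characteristic polynomial as A) gives
  χ_A(x) = x^5 - 9*x^4 + 26*x^3 - 34*x^2 + 21*x - 5
which factors as (x - 5)*(x - 1)^4. The eigenvalues (with algebraic multiplicities) are λ = 1 with multiplicity 4, λ = 5 with multiplicity 1.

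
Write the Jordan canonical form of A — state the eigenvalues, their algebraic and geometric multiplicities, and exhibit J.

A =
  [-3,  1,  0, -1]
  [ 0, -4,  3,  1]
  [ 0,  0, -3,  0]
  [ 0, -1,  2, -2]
J_3(-3) ⊕ J_1(-3)

The characteristic polynomial is
  det(x·I − A) = x^4 + 12*x^3 + 54*x^2 + 108*x + 81 = (x + 3)^4

Eigenvalues and multiplicities (the geometric multiplicity of λ is n − rank(A − λI), which equals the number of Jordan blocks for λ):
  λ = -3: algebraic multiplicity = 4, geometric multiplicity = 2

Determining the block sizes for each eigenvalue:
  λ = -3: with am = 4 and gm = 2, the partition is not yet determined (e.g. several partitions of 4 into 2 parts exist). Let N = A − (-3)·I. Computing rank(N^1) = 2, rank(N^2) = 1, rank(N^3) = 0; the number of blocks of size ≥ j is rank(N^{j−1}) − rank(N^j), giving [2, 1, 1]. So we have 1 block(s) of size 3, 1 block(s) of size 1 → block sizes [3, 1]

Assembling the blocks gives a Jordan form
J =
  [-3,  1,  0,  0]
  [ 0, -3,  1,  0]
  [ 0,  0, -3,  0]
  [ 0,  0,  0, -3]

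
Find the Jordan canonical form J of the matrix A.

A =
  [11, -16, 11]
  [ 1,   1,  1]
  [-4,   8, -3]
J_3(3)

The characteristic polynomial is
  det(x·I − A) = x^3 - 9*x^2 + 27*x - 27 = (x - 3)^3

Eigenvalues and multiplicities (the geometric multiplicity of λ is n − rank(A − λI), which equals the number of Jordan blocks for λ):
  λ = 3: algebraic multiplicity = 3, geometric multiplicity = 1

Determining the block sizes for each eigenvalue:
  λ = 3: one block (gm = 1), so the single block has size am = 3 → block sizes [3]

Assembling the blocks gives a Jordan form
J =
  [3, 1, 0]
  [0, 3, 1]
  [0, 0, 3]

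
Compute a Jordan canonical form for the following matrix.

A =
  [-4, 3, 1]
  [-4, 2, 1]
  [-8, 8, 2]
J_3(0)

The characteristic polynomial is
  det(x·I − A) = x^3

Eigenvalues and multiplicities (the geometric multiplicity of λ is n − rank(A − λI), which equals the number of Jordan blocks for λ):
  λ = 0: algebraic multiplicity = 3, geometric multiplicity = 1

Determining the block sizes for each eigenvalue:
  λ = 0: one block (gm = 1), so the single block has size am = 3 → block sizes [3]

Assembling the blocks gives a Jordan form
J =
  [0, 1, 0]
  [0, 0, 1]
  [0, 0, 0]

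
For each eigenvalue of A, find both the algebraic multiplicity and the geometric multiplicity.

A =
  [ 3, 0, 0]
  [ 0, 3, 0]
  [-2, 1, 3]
λ = 3: alg = 3, geom = 2

Step 1 — factor the characteristic polynomial to read off the algebraic multiplicities:
  χ_A(x) = (x - 3)^3

Step 2 — compute geometric multiplicities via the rank-nullity identity g(λ) = n − rank(A − λI):
  rank(A − (3)·I) = 1, so dim ker(A − (3)·I) = n − 1 = 2

Summary:
  λ = 3: algebraic multiplicity = 3, geometric multiplicity = 2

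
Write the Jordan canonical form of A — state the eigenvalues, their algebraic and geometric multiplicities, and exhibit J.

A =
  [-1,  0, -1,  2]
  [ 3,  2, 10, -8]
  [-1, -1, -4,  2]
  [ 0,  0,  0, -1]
J_3(-1) ⊕ J_1(-1)

The characteristic polynomial is
  det(x·I − A) = x^4 + 4*x^3 + 6*x^2 + 4*x + 1 = (x + 1)^4

Eigenvalues and multiplicities (the geometric multiplicity of λ is n − rank(A − λI), which equals the number of Jordan blocks for λ):
  λ = -1: algebraic multiplicity = 4, geometric multiplicity = 2

Determining the block sizes for each eigenvalue:
  λ = -1: with am = 4 and gm = 2, the partition is not yet determined (e.g. several partitions of 4 into 2 parts exist). Let N = A − (-1)·I. Computing rank(N^1) = 2, rank(N^2) = 1, rank(N^3) = 0; the number of blocks of size ≥ j is rank(N^{j−1}) − rank(N^j), giving [2, 1, 1]. So we have 1 block(s) of size 3, 1 block(s) of size 1 → block sizes [3, 1]

Assembling the blocks gives a Jordan form
J =
  [-1,  1,  0,  0]
  [ 0, -1,  1,  0]
  [ 0,  0, -1,  0]
  [ 0,  0,  0, -1]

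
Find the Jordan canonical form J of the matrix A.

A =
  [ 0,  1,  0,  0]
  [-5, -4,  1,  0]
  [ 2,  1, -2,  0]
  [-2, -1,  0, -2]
J_3(-2) ⊕ J_1(-2)

The characteristic polynomial is
  det(x·I − A) = x^4 + 8*x^3 + 24*x^2 + 32*x + 16 = (x + 2)^4

Eigenvalues and multiplicities (the geometric multiplicity of λ is n − rank(A − λI), which equals the number of Jordan blocks for λ):
  λ = -2: algebraic multiplicity = 4, geometric multiplicity = 2

Determining the block sizes for each eigenvalue:
  λ = -2: with am = 4 and gm = 2, the partition is not yet determined (e.g. several partitions of 4 into 2 parts exist). Let N = A − (-2)·I. Computing rank(N^1) = 2, rank(N^2) = 1, rank(N^3) = 0; the number of blocks of size ≥ j is rank(N^{j−1}) − rank(N^j), giving [2, 1, 1]. So we have 1 block(s) of size 3, 1 block(s) of size 1 → block sizes [3, 1]

Assembling the blocks gives a Jordan form
J =
  [-2,  1,  0,  0]
  [ 0, -2,  1,  0]
  [ 0,  0, -2,  0]
  [ 0,  0,  0, -2]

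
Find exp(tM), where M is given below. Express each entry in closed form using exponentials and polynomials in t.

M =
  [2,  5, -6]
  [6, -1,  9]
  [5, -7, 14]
e^{tM} =
  [9*t^2*exp(5*t)/2 - 3*t*exp(5*t) + exp(5*t), -3*t^2*exp(5*t)/2 + 5*t*exp(5*t), 9*t^2*exp(5*t)/2 - 6*t*exp(5*t)]
  [-9*t^2*exp(5*t)/2 + 6*t*exp(5*t), 3*t^2*exp(5*t)/2 - 6*t*exp(5*t) + exp(5*t), -9*t^2*exp(5*t)/2 + 9*t*exp(5*t)]
  [-6*t^2*exp(5*t) + 5*t*exp(5*t), 2*t^2*exp(5*t) - 7*t*exp(5*t), -6*t^2*exp(5*t) + 9*t*exp(5*t) + exp(5*t)]

Strategy: write M = P · J · P⁻¹ where J is a Jordan canonical form, so e^{tM} = P · e^{tJ} · P⁻¹, and e^{tJ} can be computed block-by-block.

M has Jordan form
J =
  [5, 1, 0]
  [0, 5, 1]
  [0, 0, 5]
(up to reordering of blocks).

Per-block formulas:
  For a 3×3 Jordan block J_3(5): exp(t · J_3(5)) = e^(5t)·(I + t·N + (t^2/2)·N^2), where N is the 3×3 nilpotent shift.

After assembling e^{tJ} and conjugating by P, we get:

e^{tM} =
  [9*t^2*exp(5*t)/2 - 3*t*exp(5*t) + exp(5*t), -3*t^2*exp(5*t)/2 + 5*t*exp(5*t), 9*t^2*exp(5*t)/2 - 6*t*exp(5*t)]
  [-9*t^2*exp(5*t)/2 + 6*t*exp(5*t), 3*t^2*exp(5*t)/2 - 6*t*exp(5*t) + exp(5*t), -9*t^2*exp(5*t)/2 + 9*t*exp(5*t)]
  [-6*t^2*exp(5*t) + 5*t*exp(5*t), 2*t^2*exp(5*t) - 7*t*exp(5*t), -6*t^2*exp(5*t) + 9*t*exp(5*t) + exp(5*t)]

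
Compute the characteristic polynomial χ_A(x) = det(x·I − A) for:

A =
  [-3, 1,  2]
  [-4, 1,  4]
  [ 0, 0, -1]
x^3 + 3*x^2 + 3*x + 1

Expanding det(x·I − A) (e.g. by cofactor expansion or by noting that A is similar to its Jordan form J, which has the same characteristic polynomial as A) gives
  χ_A(x) = x^3 + 3*x^2 + 3*x + 1
which factors as (x + 1)^3. The eigenvalues (with algebraic multiplicities) are λ = -1 with multiplicity 3.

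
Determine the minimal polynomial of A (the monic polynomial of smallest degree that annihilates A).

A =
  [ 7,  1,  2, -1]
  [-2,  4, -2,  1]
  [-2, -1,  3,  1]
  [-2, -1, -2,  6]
x^2 - 10*x + 25

The characteristic polynomial is χ_A(x) = (x - 5)^4, so the eigenvalues are known. The minimal polynomial is
  m_A(x) = Π_λ (x − λ)^{k_λ}
where k_λ is the size of the *largest* Jordan block for λ (equivalently, the smallest k with (A − λI)^k v = 0 for every generalised eigenvector v of λ).

  λ = 5: largest Jordan block has size 2, contributing (x − 5)^2

So m_A(x) = (x - 5)^2 = x^2 - 10*x + 25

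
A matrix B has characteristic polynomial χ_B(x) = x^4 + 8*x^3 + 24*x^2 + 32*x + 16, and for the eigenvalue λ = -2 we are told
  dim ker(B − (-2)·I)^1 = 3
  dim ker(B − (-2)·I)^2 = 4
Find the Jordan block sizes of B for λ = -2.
Block sizes for λ = -2: [2, 1, 1]

From the dimensions of kernels of powers, the number of Jordan blocks of size at least j is d_j − d_{j−1} where d_j = dim ker(N^j) (with d_0 = 0). Computing the differences gives [3, 1].
The number of blocks of size exactly k is (#blocks of size ≥ k) − (#blocks of size ≥ k + 1), so the partition is: 2 block(s) of size 1, 1 block(s) of size 2.
In nonincreasing order the block sizes are [2, 1, 1].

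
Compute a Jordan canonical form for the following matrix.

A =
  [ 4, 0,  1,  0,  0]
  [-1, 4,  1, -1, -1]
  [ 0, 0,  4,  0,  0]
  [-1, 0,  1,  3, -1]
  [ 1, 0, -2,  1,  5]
J_2(4) ⊕ J_2(4) ⊕ J_1(4)

The characteristic polynomial is
  det(x·I − A) = x^5 - 20*x^4 + 160*x^3 - 640*x^2 + 1280*x - 1024 = (x - 4)^5

Eigenvalues and multiplicities (the geometric multiplicity of λ is n − rank(A − λI), which equals the number of Jordan blocks for λ):
  λ = 4: algebraic multiplicity = 5, geometric multiplicity = 3

Determining the block sizes for each eigenvalue:
  λ = 4: with am = 5 and gm = 3, the partition is not yet determined (e.g. several partitions of 5 into 3 parts exist). Let N = A − (4)·I. Computing rank(N^1) = 2, rank(N^2) = 0; the number of blocks of size ≥ j is rank(N^{j−1}) − rank(N^j), giving [3, 2]. So we have 2 block(s) of size 2, 1 block(s) of size 1 → block sizes [2, 2, 1]

Assembling the blocks gives a Jordan form
J =
  [4, 1, 0, 0, 0]
  [0, 4, 0, 0, 0]
  [0, 0, 4, 1, 0]
  [0, 0, 0, 4, 0]
  [0, 0, 0, 0, 4]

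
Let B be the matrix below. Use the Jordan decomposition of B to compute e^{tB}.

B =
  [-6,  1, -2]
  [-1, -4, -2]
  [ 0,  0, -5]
e^{tB} =
  [-t*exp(-5*t) + exp(-5*t), t*exp(-5*t), -2*t*exp(-5*t)]
  [-t*exp(-5*t), t*exp(-5*t) + exp(-5*t), -2*t*exp(-5*t)]
  [0, 0, exp(-5*t)]

Strategy: write B = P · J · P⁻¹ where J is a Jordan canonical form, so e^{tB} = P · e^{tJ} · P⁻¹, and e^{tJ} can be computed block-by-block.

B has Jordan form
J =
  [-5,  1,  0]
  [ 0, -5,  0]
  [ 0,  0, -5]
(up to reordering of blocks).

Per-block formulas:
  For a 1×1 block at λ = -5: exp(t · [-5]) = [e^(-5t)].
  For a 2×2 Jordan block J_2(-5): exp(t · J_2(-5)) = e^(-5t)·(I + t·N), where N is the 2×2 nilpotent shift.

After assembling e^{tJ} and conjugating by P, we get:

e^{tB} =
  [-t*exp(-5*t) + exp(-5*t), t*exp(-5*t), -2*t*exp(-5*t)]
  [-t*exp(-5*t), t*exp(-5*t) + exp(-5*t), -2*t*exp(-5*t)]
  [0, 0, exp(-5*t)]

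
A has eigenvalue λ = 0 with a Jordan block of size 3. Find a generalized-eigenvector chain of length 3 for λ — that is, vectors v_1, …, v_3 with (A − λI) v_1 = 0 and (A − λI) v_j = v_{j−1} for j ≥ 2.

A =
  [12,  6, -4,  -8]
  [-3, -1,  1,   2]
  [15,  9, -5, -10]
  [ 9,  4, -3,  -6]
A Jordan chain for λ = 0 of length 3:
v_1 = (-6, 0, -12, -3)ᵀ
v_2 = (12, -3, 15, 9)ᵀ
v_3 = (1, 0, 0, 0)ᵀ

Let N = A − (0)·I. We want v_3 with N^3 v_3 = 0 but N^2 v_3 ≠ 0; then v_{j-1} := N · v_j for j = 3, …, 2.

Pick v_3 = (1, 0, 0, 0)ᵀ.
Then v_2 = N · v_3 = (12, -3, 15, 9)ᵀ.
Then v_1 = N · v_2 = (-6, 0, -12, -3)ᵀ.

Sanity check: (A − (0)·I) v_1 = (0, 0, 0, 0)ᵀ = 0. ✓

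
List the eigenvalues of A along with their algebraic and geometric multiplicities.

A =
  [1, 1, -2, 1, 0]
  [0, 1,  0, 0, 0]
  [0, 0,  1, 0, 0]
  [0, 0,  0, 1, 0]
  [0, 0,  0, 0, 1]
λ = 1: alg = 5, geom = 4

Step 1 — factor the characteristic polynomial to read off the algebraic multiplicities:
  χ_A(x) = (x - 1)^5

Step 2 — compute geometric multiplicities via the rank-nullity identity g(λ) = n − rank(A − λI):
  rank(A − (1)·I) = 1, so dim ker(A − (1)·I) = n − 1 = 4

Summary:
  λ = 1: algebraic multiplicity = 5, geometric multiplicity = 4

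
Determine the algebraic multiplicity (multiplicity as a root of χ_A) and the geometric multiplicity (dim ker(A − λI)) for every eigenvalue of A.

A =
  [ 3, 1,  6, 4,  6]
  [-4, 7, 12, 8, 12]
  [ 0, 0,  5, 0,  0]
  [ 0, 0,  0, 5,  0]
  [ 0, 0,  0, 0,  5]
λ = 5: alg = 5, geom = 4

Step 1 — factor the characteristic polynomial to read off the algebraic multiplicities:
  χ_A(x) = (x - 5)^5

Step 2 — compute geometric multiplicities via the rank-nullity identity g(λ) = n − rank(A − λI):
  rank(A − (5)·I) = 1, so dim ker(A − (5)·I) = n − 1 = 4

Summary:
  λ = 5: algebraic multiplicity = 5, geometric multiplicity = 4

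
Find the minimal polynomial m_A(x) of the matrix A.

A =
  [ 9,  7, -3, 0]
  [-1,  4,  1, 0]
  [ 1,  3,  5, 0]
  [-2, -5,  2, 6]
x^3 - 18*x^2 + 108*x - 216

The characteristic polynomial is χ_A(x) = (x - 6)^4, so the eigenvalues are known. The minimal polynomial is
  m_A(x) = Π_λ (x − λ)^{k_λ}
where k_λ is the size of the *largest* Jordan block for λ (equivalently, the smallest k with (A − λI)^k v = 0 for every generalised eigenvector v of λ).

  λ = 6: largest Jordan block has size 3, contributing (x − 6)^3

So m_A(x) = (x - 6)^3 = x^3 - 18*x^2 + 108*x - 216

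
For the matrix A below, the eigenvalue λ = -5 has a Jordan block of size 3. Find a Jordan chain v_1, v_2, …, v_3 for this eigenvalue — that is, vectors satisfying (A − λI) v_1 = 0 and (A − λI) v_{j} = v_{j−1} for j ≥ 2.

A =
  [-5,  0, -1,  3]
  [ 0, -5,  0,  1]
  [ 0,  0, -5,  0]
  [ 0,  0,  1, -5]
A Jordan chain for λ = -5 of length 3:
v_1 = (3, 1, 0, 0)ᵀ
v_2 = (-1, 0, 0, 1)ᵀ
v_3 = (0, 0, 1, 0)ᵀ

Let N = A − (-5)·I. We want v_3 with N^3 v_3 = 0 but N^2 v_3 ≠ 0; then v_{j-1} := N · v_j for j = 3, …, 2.

Pick v_3 = (0, 0, 1, 0)ᵀ.
Then v_2 = N · v_3 = (-1, 0, 0, 1)ᵀ.
Then v_1 = N · v_2 = (3, 1, 0, 0)ᵀ.

Sanity check: (A − (-5)·I) v_1 = (0, 0, 0, 0)ᵀ = 0. ✓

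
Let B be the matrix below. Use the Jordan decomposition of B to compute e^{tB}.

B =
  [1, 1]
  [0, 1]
e^{tB} =
  [exp(t), t*exp(t)]
  [0, exp(t)]

Strategy: write B = P · J · P⁻¹ where J is a Jordan canonical form, so e^{tB} = P · e^{tJ} · P⁻¹, and e^{tJ} can be computed block-by-block.

B has Jordan form
J =
  [1, 1]
  [0, 1]
(up to reordering of blocks).

Per-block formulas:
  For a 2×2 Jordan block J_2(1): exp(t · J_2(1)) = e^(1t)·(I + t·N), where N is the 2×2 nilpotent shift.

After assembling e^{tJ} and conjugating by P, we get:

e^{tB} =
  [exp(t), t*exp(t)]
  [0, exp(t)]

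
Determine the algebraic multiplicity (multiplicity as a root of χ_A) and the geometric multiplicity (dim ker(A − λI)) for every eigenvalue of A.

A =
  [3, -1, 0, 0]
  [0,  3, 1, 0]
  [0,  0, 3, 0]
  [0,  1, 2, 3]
λ = 3: alg = 4, geom = 2

Step 1 — factor the characteristic polynomial to read off the algebraic multiplicities:
  χ_A(x) = (x - 3)^4

Step 2 — compute geometric multiplicities via the rank-nullity identity g(λ) = n − rank(A − λI):
  rank(A − (3)·I) = 2, so dim ker(A − (3)·I) = n − 2 = 2

Summary:
  λ = 3: algebraic multiplicity = 4, geometric multiplicity = 2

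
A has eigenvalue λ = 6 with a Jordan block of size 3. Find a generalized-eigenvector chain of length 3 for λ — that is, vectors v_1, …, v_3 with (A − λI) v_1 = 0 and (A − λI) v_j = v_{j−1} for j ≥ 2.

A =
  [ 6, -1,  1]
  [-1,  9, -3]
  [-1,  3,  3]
A Jordan chain for λ = 6 of length 3:
v_1 = (0, 1, 1)ᵀ
v_2 = (-1, 3, 3)ᵀ
v_3 = (0, 1, 0)ᵀ

Let N = A − (6)·I. We want v_3 with N^3 v_3 = 0 but N^2 v_3 ≠ 0; then v_{j-1} := N · v_j for j = 3, …, 2.

Pick v_3 = (0, 1, 0)ᵀ.
Then v_2 = N · v_3 = (-1, 3, 3)ᵀ.
Then v_1 = N · v_2 = (0, 1, 1)ᵀ.

Sanity check: (A − (6)·I) v_1 = (0, 0, 0)ᵀ = 0. ✓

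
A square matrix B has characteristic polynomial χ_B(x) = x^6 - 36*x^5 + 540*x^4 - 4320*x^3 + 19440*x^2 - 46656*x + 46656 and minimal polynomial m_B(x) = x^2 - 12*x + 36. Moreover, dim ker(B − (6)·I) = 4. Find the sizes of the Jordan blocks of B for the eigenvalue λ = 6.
Block sizes for λ = 6: [2, 2, 1, 1]

Step 1 — from the characteristic polynomial, algebraic multiplicity of λ = 6 is 6. From dim ker(B − (6)·I) = 4, there are exactly 4 Jordan blocks for λ = 6.
Step 2 — from the minimal polynomial, the factor (x − 6)^2 tells us the largest block for λ = 6 has size 2.
Step 3 — with total size 6, 4 blocks, and largest block 2, the block sizes (in nonincreasing order) are [2, 2, 1, 1].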